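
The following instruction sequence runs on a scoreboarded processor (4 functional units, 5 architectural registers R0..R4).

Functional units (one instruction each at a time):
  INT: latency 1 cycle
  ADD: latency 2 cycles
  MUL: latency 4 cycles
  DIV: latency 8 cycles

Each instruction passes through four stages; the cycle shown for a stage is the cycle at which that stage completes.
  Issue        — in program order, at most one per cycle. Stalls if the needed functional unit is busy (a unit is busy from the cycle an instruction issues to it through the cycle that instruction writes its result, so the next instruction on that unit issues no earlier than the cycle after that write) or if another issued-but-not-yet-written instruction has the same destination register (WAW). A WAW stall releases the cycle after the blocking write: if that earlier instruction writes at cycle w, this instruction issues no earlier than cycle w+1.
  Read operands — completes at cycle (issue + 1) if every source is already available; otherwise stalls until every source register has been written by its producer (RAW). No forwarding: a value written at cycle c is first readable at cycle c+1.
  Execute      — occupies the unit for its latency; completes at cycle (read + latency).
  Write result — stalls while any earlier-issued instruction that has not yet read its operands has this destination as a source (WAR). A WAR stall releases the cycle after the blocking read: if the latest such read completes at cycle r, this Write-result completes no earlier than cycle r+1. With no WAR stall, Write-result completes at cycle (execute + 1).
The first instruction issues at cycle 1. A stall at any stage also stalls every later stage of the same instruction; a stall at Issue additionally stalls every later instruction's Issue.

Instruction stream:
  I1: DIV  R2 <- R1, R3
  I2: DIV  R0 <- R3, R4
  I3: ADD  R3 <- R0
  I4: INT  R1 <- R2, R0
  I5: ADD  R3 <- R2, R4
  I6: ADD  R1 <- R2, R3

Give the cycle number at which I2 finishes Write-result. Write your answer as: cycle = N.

I1 -> (1, 2, 10, 11)
I2 -> (12, 13, 21, 22)  // struct: DIV busy until I1 writes@11
I3 -> (13, 23, 25, 26)  // RAW R0: wait I2 write@22
I4 -> (14, 23, 24, 25)  // RAW R0: wait I2 write@22
I5 -> (27, 28, 30, 31)  // struct: ADD busy until I3 writes@26
I6 -> (32, 33, 35, 36)  // struct: ADD busy until I5 writes@31

cycle = 22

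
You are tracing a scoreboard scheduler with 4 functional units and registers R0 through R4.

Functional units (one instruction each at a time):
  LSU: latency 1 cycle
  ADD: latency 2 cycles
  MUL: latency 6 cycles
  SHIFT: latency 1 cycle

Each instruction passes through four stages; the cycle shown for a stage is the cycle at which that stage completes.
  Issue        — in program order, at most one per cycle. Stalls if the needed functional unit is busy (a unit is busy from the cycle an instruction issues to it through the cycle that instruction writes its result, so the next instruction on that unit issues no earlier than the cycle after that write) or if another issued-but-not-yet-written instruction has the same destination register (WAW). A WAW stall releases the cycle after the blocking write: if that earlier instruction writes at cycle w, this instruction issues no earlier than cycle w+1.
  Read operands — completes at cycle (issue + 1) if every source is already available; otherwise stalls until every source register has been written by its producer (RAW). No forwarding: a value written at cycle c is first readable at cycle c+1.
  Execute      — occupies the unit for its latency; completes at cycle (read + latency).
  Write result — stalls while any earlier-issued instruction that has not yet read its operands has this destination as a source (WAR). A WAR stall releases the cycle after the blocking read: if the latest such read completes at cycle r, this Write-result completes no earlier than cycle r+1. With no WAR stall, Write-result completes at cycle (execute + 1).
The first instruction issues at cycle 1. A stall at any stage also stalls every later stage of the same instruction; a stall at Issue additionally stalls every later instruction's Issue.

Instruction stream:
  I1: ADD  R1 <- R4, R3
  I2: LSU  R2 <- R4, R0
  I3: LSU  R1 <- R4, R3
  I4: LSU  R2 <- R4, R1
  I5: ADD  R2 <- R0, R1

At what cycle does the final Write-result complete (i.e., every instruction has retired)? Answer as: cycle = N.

I1 -> (1, 2, 4, 5)
I2 -> (2, 3, 4, 5)
I3 -> (6, 7, 8, 9)  // struct: LSU busy until I2 writes@5
I4 -> (10, 11, 12, 13)  // struct: LSU busy until I3 writes@9
I5 -> (14, 15, 17, 18)  // WAW R2: wait I4 write@13

cycle = 18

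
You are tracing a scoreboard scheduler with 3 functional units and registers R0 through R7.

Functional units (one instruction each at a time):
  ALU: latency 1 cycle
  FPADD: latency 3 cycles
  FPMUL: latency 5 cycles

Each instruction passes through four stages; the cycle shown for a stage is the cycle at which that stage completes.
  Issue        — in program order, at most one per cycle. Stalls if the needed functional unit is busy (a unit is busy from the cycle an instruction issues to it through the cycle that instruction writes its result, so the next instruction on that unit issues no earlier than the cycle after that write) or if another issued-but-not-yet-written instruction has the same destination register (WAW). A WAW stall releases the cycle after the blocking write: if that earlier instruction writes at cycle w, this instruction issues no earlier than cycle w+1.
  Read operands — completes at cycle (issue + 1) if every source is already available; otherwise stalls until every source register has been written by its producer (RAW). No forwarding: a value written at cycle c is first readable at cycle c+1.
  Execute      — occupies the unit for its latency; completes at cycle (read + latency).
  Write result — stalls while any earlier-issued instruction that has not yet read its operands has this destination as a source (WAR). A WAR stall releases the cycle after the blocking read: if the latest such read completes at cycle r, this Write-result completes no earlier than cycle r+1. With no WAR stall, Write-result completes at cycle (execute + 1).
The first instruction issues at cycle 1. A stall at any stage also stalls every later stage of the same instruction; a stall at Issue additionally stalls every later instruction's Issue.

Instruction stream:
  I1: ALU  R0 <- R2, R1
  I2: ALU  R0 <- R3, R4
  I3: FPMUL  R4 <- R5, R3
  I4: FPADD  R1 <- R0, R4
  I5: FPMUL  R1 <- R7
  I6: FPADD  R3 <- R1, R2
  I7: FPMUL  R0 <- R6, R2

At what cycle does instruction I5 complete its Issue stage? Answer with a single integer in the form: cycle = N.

cycle = 19

c1: issue I1 (ALU)
c2: I1 read-ops
c3: I1 finished on ALU
c4: I1→R0
c5: issue I2 (ALU)
c6: I2 read-ops; issue I3 (FPMUL)
c7: I2 finished on ALU; I3 read-ops; issue I4 (FPADD)
c8: I2→R0
c12: I3 finished on FPMUL
c13: I3→R4
c14: I4 read-ops
c17: I4 finished on FPADD
c18: I4→R1
c19: issue I5 (FPMUL)
c20: I5 read-ops; issue I6 (FPADD)
c25: I5 finished on FPMUL
c26: I5→R1
c27: I6 read-ops; issue I7 (FPMUL)
c28: I7 read-ops
c30: I6 finished on FPADD
c31: I6→R3
c33: I7 finished on FPMUL
c34: I7→R0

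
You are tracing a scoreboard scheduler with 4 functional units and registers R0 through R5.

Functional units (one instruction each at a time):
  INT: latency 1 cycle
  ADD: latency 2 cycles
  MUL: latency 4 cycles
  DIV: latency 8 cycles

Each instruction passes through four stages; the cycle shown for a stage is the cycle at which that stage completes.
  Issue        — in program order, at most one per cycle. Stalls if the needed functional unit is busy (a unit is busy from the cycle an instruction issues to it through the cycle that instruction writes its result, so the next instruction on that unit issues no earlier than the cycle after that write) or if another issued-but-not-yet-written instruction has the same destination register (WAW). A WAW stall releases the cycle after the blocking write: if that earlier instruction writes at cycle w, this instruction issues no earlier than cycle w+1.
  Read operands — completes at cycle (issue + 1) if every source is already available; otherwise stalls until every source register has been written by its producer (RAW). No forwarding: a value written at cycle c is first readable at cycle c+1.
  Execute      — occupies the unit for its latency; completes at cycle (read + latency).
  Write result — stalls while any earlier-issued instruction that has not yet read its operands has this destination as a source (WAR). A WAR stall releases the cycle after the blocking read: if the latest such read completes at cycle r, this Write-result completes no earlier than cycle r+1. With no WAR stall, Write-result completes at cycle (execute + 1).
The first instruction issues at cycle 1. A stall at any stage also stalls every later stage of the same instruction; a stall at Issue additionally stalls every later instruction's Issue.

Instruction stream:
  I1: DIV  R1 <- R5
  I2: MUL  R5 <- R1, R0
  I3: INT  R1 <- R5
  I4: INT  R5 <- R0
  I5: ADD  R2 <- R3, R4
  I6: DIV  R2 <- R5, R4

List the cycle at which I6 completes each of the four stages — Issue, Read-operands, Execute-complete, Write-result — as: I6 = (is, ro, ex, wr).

I6 = (27, 28, 36, 37)

I1 -> (1, 2, 10, 11)
I2 -> (2, 12, 16, 17)  // RAW R1: wait I1 write@11
I3 -> (12, 18, 19, 20)  // WAW R1: wait I1 write@11, RAW R5: wait I2 write@17
I4 -> (21, 22, 23, 24)  // struct: INT busy until I3 writes@20
I5 -> (22, 23, 25, 26)
I6 -> (27, 28, 36, 37)  // WAW R2: wait I5 write@26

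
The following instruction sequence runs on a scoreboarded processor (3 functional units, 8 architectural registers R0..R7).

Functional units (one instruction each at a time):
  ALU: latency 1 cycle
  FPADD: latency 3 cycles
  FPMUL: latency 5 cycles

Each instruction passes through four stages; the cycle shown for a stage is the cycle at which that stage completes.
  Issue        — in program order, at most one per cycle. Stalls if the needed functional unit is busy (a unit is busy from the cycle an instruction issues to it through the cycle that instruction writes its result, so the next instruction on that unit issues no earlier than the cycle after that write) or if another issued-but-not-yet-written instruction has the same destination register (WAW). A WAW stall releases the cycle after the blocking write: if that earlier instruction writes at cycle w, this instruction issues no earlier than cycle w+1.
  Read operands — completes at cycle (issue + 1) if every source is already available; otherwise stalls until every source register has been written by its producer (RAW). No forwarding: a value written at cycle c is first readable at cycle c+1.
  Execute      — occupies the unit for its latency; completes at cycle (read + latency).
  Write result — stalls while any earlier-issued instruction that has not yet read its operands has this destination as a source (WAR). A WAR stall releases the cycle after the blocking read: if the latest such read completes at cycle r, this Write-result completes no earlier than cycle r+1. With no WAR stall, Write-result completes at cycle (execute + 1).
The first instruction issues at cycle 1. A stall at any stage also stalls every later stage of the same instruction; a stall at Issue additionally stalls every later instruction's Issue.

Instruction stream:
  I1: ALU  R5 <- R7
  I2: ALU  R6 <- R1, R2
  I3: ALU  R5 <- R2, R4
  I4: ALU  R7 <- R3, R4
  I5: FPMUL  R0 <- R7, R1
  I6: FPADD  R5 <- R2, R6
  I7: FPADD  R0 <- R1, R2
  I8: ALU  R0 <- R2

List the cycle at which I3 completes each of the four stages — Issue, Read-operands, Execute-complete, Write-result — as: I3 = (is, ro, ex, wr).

I3 = (9, 10, 11, 12)

c1: issue I1 (ALU)
c2: I1 read-ops
c3: I1 finished on ALU
c4: I1→R5
c5: issue I2 (ALU)
c6: I2 read-ops
c7: I2 finished on ALU
c8: I2→R6
c9: issue I3 (ALU)
c10: I3 read-ops
c11: I3 finished on ALU
c12: I3→R5
c13: issue I4 (ALU)
c14: I4 read-ops · issue I5 (FPMUL)
c15: I4 finished on ALU · issue I6 (FPADD)
c16: I4→R7 · I6 read-ops
c17: I5 read-ops
c19: I6 finished on FPADD
c20: I6→R5
c22: I5 finished on FPMUL
c23: I5→R0
c24: issue I7 (FPADD)
c25: I7 read-ops
c28: I7 finished on FPADD
c29: I7→R0
c30: issue I8 (ALU)
c31: I8 read-ops
c32: I8 finished on ALU
c33: I8→R0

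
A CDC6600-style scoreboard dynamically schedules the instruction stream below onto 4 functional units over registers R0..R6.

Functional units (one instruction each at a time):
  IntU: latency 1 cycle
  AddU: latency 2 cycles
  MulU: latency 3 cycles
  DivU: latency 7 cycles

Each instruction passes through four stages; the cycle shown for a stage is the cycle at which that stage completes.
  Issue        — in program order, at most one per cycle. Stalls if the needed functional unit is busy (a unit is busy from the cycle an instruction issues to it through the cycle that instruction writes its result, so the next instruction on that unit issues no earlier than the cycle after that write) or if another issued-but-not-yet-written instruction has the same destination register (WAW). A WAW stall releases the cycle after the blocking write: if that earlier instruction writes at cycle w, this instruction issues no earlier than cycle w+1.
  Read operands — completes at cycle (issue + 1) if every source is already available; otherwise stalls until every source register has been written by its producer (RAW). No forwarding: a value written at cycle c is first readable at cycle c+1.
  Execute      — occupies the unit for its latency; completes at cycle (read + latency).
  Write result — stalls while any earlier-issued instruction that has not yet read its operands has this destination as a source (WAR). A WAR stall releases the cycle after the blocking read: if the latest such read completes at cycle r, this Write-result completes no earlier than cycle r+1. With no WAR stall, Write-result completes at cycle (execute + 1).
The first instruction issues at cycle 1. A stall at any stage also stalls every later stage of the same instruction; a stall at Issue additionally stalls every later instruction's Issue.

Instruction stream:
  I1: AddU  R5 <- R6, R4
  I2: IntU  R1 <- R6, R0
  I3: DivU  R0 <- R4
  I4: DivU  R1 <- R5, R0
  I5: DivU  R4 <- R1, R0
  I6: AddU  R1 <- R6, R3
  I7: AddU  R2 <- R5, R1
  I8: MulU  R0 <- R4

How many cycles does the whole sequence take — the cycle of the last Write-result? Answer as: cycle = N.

t=1  issue I1 (AddU)
t=2  I1 read-ops | issue I2 (IntU)
t=3  I2 read-ops | issue I3 (DivU)
t=4  I1 finished on AddU | I2 finished on IntU | I3 read-ops
t=5  I1→R5 | I2→R1
t=11  I3 finished on DivU
t=12  I3→R0
t=13  issue I4 (DivU)
t=14  I4 read-ops
t=21  I4 finished on DivU
t=22  I4→R1
t=23  issue I5 (DivU)
t=24  I5 read-ops | issue I6 (AddU)
t=25  I6 read-ops
t=27  I6 finished on AddU
t=28  I6→R1
t=29  issue I7 (AddU)
t=30  I7 read-ops | issue I8 (MulU)
t=31  I5 finished on DivU
t=32  I5→R4 | I7 finished on AddU
t=33  I7→R2 | I8 read-ops
t=36  I8 finished on MulU
t=37  I8→R0

cycle = 37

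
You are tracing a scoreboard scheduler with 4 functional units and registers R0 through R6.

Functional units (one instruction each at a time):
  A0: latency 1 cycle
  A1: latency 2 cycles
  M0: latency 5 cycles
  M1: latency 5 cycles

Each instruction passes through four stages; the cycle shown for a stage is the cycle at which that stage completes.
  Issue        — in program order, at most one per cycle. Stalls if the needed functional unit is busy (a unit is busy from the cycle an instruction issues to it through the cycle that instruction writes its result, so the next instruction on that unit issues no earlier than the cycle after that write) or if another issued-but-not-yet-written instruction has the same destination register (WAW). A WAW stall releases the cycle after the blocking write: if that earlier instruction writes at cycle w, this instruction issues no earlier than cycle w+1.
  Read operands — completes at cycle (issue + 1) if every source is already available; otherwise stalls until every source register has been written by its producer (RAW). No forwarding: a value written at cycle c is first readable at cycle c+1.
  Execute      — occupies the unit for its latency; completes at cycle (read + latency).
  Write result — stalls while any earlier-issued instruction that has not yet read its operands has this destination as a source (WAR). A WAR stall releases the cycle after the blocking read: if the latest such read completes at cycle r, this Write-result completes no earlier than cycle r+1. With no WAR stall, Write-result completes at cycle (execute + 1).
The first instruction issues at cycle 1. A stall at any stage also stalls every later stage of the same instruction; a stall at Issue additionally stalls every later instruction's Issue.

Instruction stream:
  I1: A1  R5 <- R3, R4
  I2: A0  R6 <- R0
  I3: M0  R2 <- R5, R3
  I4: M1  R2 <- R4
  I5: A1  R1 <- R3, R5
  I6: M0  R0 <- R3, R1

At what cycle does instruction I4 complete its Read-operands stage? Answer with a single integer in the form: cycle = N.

cycle = 14

t=1  issue I1 (A1)
t=2  I1 read-ops | issue I2 (A0)
t=3  I2 read-ops | issue I3 (M0)
t=4  I1 finished on A1 | I2 finished on A0
t=5  I1→R5 | I2→R6
t=6  I3 read-ops
t=11  I3 finished on M0
t=12  I3→R2
t=13  issue I4 (M1)
t=14  I4 read-ops | issue I5 (A1)
t=15  I5 read-ops | issue I6 (M0)
t=17  I5 finished on A1
t=18  I5→R1
t=19  I4 finished on M1 | I6 read-ops
t=20  I4→R2
t=24  I6 finished on M0
t=25  I6→R0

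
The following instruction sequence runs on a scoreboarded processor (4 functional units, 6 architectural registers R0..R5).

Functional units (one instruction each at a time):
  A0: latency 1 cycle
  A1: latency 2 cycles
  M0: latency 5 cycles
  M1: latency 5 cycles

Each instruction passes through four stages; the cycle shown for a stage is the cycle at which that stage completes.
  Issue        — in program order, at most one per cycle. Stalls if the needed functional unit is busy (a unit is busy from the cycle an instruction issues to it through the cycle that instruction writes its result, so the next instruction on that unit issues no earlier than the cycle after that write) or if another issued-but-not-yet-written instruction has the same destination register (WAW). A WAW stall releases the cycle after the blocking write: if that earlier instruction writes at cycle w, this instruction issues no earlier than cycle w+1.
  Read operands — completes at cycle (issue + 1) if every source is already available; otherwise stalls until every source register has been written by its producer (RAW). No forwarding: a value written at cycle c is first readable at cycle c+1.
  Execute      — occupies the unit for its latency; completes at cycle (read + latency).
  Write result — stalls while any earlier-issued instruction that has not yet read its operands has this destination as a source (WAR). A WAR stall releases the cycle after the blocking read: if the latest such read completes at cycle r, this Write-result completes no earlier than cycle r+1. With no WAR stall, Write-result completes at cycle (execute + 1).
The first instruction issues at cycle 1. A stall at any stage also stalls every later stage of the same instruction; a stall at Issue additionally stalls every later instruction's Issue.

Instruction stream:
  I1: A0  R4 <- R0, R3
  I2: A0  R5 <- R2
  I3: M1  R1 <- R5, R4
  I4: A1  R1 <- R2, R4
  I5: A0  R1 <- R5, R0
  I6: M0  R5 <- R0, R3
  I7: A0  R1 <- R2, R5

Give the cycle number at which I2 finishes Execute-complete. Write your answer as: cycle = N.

cycle = 7

cycle 1: I1→A0
cycle 2: I1 RO
cycle 3: I1 EX
cycle 4: I1 WR R4
cycle 5: I2→A0
cycle 6: I2 RO | I3→M1
cycle 7: I2 EX
cycle 8: I2 WR R5
cycle 9: I3 RO
cycle 14: I3 EX
cycle 15: I3 WR R1
cycle 16: I4→A1
cycle 17: I4 RO
cycle 19: I4 EX
cycle 20: I4 WR R1
cycle 21: I5→A0
cycle 22: I5 RO | I6→M0
cycle 23: I5 EX | I6 RO
cycle 24: I5 WR R1
cycle 25: I7→A0
cycle 28: I6 EX
cycle 29: I6 WR R5
cycle 30: I7 RO
cycle 31: I7 EX
cycle 32: I7 WR R1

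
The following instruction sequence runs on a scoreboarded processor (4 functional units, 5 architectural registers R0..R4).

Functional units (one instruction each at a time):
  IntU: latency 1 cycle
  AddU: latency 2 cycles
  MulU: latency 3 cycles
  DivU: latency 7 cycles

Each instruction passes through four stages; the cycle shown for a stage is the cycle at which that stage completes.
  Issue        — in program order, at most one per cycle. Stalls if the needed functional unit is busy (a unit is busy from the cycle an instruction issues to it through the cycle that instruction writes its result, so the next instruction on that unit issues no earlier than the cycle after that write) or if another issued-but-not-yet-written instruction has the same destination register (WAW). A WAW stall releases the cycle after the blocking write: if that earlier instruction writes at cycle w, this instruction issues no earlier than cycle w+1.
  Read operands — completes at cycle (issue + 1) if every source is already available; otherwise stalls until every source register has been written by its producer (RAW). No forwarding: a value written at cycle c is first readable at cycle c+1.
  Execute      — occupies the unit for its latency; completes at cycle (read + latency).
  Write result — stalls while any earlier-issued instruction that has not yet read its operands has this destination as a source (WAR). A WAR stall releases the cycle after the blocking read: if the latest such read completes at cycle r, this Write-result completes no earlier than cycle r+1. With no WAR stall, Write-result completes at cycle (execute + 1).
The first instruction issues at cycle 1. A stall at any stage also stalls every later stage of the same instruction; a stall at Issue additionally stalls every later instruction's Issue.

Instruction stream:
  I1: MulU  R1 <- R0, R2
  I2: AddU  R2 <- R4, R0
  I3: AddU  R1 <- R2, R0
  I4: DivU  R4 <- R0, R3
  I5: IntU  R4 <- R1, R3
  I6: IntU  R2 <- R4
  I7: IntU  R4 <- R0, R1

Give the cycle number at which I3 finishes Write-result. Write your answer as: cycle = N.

cycle = 11

I1: IS=1 RO=2 EX=5 WR=6
I2: IS=2 RO=3 EX=5 WR=6
I3: IS=7 RO=8 EX=10 WR=11  [struct: AddU busy until I2 writes@6]
I4: IS=8 RO=9 EX=16 WR=17
I5: IS=18 RO=19 EX=20 WR=21  [WAW R4: wait I4 write@17]
I6: IS=22 RO=23 EX=24 WR=25  [struct: IntU busy until I5 writes@21]
I7: IS=26 RO=27 EX=28 WR=29  [struct: IntU busy until I6 writes@25]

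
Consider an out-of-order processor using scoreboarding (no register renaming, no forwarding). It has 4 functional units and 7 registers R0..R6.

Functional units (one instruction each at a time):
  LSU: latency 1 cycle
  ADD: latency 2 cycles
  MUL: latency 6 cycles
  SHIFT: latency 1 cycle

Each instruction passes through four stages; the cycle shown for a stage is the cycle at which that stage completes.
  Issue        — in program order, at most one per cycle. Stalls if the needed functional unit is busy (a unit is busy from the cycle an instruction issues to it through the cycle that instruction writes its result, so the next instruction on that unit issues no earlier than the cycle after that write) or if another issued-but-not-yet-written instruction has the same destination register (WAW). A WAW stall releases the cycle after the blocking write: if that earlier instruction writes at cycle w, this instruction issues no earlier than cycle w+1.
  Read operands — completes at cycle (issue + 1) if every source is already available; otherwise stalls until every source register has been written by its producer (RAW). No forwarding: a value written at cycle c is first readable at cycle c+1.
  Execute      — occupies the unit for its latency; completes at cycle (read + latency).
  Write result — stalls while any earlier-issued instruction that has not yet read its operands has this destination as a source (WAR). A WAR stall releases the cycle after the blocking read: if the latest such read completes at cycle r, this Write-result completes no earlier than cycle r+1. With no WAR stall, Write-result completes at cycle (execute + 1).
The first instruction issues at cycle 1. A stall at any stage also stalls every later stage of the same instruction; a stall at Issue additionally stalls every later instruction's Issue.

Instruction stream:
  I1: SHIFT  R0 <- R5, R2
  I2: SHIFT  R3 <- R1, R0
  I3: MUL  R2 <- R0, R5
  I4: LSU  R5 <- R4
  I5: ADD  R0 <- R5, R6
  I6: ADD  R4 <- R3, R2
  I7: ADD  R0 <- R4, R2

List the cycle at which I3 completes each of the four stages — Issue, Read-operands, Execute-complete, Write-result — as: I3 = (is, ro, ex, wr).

I3 = (6, 7, 13, 14)

t=1  I1 dispatched to SHIFT
t=2  I1 operands ready
t=3  I1 complete
t=4  R0←I1
t=5  I2 dispatched to SHIFT
t=6  I2 operands ready | I3 dispatched to MUL
t=7  I2 complete | I3 operands ready | I4 dispatched to LSU
t=8  R3←I2 | I4 operands ready | I5 dispatched to ADD
t=9  I4 complete
t=10  R5←I4
t=11  I5 operands ready
t=13  I3 complete | I5 complete
t=14  R2←I3 | R0←I5
t=15  I6 dispatched to ADD
t=16  I6 operands ready
t=18  I6 complete
t=19  R4←I6
t=20  I7 dispatched to ADD
t=21  I7 operands ready
t=23  I7 complete
t=24  R0←I7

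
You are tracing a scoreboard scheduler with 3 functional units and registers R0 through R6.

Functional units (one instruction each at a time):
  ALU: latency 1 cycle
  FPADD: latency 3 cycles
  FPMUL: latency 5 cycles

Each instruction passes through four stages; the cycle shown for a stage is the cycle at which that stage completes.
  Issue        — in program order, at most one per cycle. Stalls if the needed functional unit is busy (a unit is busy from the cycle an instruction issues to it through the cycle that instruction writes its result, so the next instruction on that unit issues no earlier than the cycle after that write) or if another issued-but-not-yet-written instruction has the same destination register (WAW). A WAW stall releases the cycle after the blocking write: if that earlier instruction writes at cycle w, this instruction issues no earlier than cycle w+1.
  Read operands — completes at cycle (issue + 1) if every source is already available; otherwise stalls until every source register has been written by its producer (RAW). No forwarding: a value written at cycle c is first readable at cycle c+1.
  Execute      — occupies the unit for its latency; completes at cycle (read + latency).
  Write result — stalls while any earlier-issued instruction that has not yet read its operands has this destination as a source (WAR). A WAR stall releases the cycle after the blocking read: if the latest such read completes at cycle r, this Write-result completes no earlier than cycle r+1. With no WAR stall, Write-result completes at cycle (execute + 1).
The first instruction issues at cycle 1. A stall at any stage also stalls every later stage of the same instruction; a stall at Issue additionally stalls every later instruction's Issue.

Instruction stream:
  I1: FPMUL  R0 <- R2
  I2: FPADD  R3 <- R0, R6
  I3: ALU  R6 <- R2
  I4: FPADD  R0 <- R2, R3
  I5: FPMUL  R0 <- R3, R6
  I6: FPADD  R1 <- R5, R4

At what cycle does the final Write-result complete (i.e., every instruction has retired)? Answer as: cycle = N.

1) issue 1, read 2, done 7, write 8
2) issue 2, read 9, done 12, write 13  <RAW R0: wait I1 write@8>
3) issue 3, read 4, done 5, write 10  <WAR R6: wait I2 read@9>
4) issue 14, read 15, done 18, write 19  <struct: FPADD busy until I2 writes@13>
5) issue 20, read 21, done 26, write 27  <WAW R0: wait I4 write@19>
6) issue 21, read 22, done 25, write 26

cycle = 27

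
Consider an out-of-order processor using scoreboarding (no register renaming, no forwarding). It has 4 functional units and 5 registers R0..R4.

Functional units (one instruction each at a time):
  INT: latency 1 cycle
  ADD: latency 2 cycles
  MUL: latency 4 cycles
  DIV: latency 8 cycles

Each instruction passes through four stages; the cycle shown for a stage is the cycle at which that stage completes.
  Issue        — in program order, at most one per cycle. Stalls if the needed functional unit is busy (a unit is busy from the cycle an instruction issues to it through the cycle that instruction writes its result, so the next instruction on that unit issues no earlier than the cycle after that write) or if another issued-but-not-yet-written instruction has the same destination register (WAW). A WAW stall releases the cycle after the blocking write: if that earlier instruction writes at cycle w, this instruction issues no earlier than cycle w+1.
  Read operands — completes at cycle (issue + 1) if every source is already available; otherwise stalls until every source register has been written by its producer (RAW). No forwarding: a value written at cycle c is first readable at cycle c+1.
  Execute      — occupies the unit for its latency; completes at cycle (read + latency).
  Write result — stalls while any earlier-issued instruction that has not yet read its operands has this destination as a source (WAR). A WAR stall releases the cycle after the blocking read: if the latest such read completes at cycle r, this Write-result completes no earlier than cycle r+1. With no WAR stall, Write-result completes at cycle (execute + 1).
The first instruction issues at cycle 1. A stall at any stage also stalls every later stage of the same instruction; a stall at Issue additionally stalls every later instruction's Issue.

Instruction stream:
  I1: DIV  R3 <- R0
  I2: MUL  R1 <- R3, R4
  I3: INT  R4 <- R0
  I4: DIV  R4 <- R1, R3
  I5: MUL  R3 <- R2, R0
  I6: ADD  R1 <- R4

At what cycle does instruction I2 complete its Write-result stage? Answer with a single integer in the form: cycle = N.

cycle = 17

I1  is:1  ro:2  ex:10  wr:11
I2  is:2  ro:12  ex:16  wr:17  — RAW R3: wait I1 write@11
I3  is:3  ro:4  ex:5  wr:13  — WAR R4: wait I2 read@12
I4  is:14  ro:18  ex:26  wr:27  — WAW R4: wait I3 write@13, RAW R1: wait I2 write@17
I5  is:18  ro:19  ex:23  wr:24  — struct: MUL busy until I2 writes@17
I6  is:19  ro:28  ex:30  wr:31  — RAW R4: wait I4 write@27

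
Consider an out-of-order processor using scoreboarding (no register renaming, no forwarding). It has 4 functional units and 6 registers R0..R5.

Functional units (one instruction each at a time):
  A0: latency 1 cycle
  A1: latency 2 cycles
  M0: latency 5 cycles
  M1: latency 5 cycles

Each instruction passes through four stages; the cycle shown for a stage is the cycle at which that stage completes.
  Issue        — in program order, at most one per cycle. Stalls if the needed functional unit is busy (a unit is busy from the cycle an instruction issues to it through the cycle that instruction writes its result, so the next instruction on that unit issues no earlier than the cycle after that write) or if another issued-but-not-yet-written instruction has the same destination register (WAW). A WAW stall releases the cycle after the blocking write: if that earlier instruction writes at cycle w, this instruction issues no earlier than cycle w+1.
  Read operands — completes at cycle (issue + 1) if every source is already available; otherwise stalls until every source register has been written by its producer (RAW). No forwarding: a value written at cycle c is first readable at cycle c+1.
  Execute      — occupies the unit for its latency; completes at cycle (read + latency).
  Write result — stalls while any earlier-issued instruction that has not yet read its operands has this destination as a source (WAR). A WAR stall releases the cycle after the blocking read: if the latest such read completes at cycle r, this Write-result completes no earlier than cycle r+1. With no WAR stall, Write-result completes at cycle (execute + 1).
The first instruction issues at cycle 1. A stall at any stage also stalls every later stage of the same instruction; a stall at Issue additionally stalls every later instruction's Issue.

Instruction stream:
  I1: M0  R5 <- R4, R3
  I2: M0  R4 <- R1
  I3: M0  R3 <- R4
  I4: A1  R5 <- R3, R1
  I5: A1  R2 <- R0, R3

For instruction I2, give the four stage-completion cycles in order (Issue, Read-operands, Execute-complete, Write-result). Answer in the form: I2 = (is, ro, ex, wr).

cycle 1: issue I1 (M0)
cycle 2: I1 read-ops
cycle 7: I1 finished on M0
cycle 8: I1→R5
cycle 9: issue I2 (M0)
cycle 10: I2 read-ops
cycle 15: I2 finished on M0
cycle 16: I2→R4
cycle 17: issue I3 (M0)
cycle 18: I3 read-ops | issue I4 (A1)
cycle 23: I3 finished on M0
cycle 24: I3→R3
cycle 25: I4 read-ops
cycle 27: I4 finished on A1
cycle 28: I4→R5
cycle 29: issue I5 (A1)
cycle 30: I5 read-ops
cycle 32: I5 finished on A1
cycle 33: I5→R2

I2 = (9, 10, 15, 16)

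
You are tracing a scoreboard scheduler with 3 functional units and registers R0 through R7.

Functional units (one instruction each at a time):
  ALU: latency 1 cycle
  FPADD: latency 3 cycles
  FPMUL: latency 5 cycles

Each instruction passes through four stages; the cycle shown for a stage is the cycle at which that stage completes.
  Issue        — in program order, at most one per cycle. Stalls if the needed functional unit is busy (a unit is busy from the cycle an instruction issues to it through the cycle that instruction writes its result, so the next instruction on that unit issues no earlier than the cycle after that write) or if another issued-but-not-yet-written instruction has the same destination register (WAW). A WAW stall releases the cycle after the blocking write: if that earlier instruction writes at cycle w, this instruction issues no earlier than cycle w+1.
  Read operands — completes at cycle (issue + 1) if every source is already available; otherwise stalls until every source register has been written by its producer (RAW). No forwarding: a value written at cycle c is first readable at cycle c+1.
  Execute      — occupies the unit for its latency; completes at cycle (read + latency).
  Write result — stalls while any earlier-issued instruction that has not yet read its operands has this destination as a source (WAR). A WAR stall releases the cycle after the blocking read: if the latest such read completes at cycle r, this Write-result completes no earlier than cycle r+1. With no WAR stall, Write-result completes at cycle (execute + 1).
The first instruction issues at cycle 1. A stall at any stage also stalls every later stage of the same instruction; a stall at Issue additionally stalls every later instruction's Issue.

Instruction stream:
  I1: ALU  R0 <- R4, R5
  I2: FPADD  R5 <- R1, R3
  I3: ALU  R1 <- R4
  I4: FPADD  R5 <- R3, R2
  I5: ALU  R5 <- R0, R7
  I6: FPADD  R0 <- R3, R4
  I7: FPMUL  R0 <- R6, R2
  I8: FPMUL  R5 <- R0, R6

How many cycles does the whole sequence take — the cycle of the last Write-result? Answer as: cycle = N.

cycle = 36

I1  is:1  ro:2  ex:3  wr:4
I2  is:2  ro:3  ex:6  wr:7
I3  is:5  ro:6  ex:7  wr:8  — struct: ALU busy until I1 writes@4
I4  is:8  ro:9  ex:12  wr:13  — struct: FPADD busy until I2 writes@7
I5  is:14  ro:15  ex:16  wr:17  — WAW R5: wait I4 write@13
I6  is:15  ro:16  ex:19  wr:20
I7  is:21  ro:22  ex:27  wr:28  — WAW R0: wait I6 write@20
I8  is:29  ro:30  ex:35  wr:36  — struct: FPMUL busy until I7 writes@28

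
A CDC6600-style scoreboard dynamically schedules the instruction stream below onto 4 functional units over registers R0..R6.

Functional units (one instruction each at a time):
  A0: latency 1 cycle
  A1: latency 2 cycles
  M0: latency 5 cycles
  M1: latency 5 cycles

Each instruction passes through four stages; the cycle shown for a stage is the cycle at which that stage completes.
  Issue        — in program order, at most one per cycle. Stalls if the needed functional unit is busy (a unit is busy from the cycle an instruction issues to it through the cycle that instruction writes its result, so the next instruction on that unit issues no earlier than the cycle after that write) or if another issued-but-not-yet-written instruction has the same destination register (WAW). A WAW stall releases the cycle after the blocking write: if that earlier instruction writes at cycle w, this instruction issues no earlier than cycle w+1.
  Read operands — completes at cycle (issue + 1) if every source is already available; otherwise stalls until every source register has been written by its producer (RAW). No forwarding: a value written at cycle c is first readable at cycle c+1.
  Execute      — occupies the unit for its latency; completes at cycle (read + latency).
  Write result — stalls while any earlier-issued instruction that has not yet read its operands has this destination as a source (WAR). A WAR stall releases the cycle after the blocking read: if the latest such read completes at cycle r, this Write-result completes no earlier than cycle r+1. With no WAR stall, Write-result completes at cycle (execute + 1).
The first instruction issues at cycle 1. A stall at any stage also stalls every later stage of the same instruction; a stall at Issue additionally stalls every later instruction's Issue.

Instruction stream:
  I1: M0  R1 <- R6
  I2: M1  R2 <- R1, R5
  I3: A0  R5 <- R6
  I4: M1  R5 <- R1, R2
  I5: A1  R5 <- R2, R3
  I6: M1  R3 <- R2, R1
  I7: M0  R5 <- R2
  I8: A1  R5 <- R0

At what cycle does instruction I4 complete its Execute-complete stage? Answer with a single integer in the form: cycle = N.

t=1  issue I1 (M0)
t=2  I1 read-ops, issue I2 (M1)
t=3  issue I3 (A0)
t=4  I3 read-ops
t=5  I3 finished on A0
t=7  I1 finished on M0
t=8  I1→R1
t=9  I2 read-ops
t=10  I3→R5
t=14  I2 finished on M1
t=15  I2→R2
t=16  issue I4 (M1)
t=17  I4 read-ops
t=22  I4 finished on M1
t=23  I4→R5
t=24  issue I5 (A1)
t=25  I5 read-ops, issue I6 (M1)
t=26  I6 read-ops
t=27  I5 finished on A1
t=28  I5→R5
t=29  issue I7 (M0)
t=30  I7 read-ops
t=31  I6 finished on M1
t=32  I6→R3
t=35  I7 finished on M0
t=36  I7→R5
t=37  issue I8 (A1)
t=38  I8 read-ops
t=40  I8 finished on A1
t=41  I8→R5

cycle = 22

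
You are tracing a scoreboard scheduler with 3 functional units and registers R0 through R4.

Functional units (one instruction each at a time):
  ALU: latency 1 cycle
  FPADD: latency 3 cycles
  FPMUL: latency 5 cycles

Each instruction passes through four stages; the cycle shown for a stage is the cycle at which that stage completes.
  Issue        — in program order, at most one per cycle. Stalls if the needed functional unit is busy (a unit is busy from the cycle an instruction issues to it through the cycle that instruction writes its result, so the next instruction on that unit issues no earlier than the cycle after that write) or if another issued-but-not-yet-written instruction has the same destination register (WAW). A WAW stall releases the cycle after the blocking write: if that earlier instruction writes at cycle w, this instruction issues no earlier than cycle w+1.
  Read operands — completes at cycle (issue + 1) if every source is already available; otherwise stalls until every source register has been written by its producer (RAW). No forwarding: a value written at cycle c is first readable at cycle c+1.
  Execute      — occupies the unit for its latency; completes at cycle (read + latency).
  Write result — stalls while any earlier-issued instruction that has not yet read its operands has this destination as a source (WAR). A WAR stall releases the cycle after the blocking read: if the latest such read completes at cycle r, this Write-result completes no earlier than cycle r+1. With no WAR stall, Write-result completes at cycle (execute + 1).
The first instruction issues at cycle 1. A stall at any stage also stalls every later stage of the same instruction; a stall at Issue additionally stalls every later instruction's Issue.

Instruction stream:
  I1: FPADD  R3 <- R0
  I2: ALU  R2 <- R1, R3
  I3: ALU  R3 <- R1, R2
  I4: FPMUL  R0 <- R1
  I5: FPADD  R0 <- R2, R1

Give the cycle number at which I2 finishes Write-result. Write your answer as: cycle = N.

cycle = 9

t=1  I1→FPADD
t=2  I1 RO, I2→ALU
t=5  I1 EX
t=6  I1 WR R3
t=7  I2 RO
t=8  I2 EX
t=9  I2 WR R2
t=10  I3→ALU
t=11  I3 RO, I4→FPMUL
t=12  I3 EX, I4 RO
t=13  I3 WR R3
t=17  I4 EX
t=18  I4 WR R0
t=19  I5→FPADD
t=20  I5 RO
t=23  I5 EX
t=24  I5 WR R0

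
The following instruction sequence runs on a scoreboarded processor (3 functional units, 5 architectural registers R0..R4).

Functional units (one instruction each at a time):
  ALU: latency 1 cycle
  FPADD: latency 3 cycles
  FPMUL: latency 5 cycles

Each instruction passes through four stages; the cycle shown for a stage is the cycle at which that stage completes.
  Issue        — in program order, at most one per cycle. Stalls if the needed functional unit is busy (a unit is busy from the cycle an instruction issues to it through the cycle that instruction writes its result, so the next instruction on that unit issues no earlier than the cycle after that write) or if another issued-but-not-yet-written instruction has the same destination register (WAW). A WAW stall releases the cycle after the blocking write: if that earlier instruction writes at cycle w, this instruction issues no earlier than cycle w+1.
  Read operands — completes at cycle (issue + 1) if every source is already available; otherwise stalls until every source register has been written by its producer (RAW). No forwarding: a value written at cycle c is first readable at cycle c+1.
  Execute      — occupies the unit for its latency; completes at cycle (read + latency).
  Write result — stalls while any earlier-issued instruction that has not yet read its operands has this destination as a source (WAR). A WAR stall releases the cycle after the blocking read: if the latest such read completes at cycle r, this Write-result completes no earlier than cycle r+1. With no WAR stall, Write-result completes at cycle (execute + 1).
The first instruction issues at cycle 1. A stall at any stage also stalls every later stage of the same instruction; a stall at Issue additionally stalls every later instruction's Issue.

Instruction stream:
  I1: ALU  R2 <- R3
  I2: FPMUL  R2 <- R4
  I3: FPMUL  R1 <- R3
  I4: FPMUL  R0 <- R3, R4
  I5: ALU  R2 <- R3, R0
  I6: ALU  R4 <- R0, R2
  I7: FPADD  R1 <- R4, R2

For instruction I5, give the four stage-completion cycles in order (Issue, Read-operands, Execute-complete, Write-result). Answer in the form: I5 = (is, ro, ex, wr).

I5 = (22, 29, 30, 31)

[I1] 1/2/3/4
[I2] 5/6/11/12  (WAW R2: wait I1 write@4)
[I3] 13/14/19/20  (struct: FPMUL busy until I2 writes@12)
[I4] 21/22/27/28  (struct: FPMUL busy until I3 writes@20)
[I5] 22/29/30/31  (RAW R0: wait I4 write@28)
[I6] 32/33/34/35  (struct: ALU busy until I5 writes@31)
[I7] 33/36/39/40  (RAW R4: wait I6 write@35)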